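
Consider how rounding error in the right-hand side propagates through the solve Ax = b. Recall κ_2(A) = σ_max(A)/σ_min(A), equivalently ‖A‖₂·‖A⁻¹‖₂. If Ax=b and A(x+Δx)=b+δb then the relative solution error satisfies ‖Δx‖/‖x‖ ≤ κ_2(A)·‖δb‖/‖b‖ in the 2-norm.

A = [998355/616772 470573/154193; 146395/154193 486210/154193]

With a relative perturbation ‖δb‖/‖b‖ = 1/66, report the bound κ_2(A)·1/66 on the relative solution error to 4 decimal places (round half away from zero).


M = AᵀA = [1592885425/452327824 897162615/113081956; 897162615/113081956 544398469/28270489]. tr(M)=60966041/2676496, det(M)=3258025/669124
eigenvalues of AᵀA: λ = (tr ± √(tr²−4·det))/2 = 361/16, 36100/167281
κ = σ_max/σ_min = (19/4)/(190/409) = 10.2250
bound on ‖Δx‖/‖x‖: κ·ε = 10.2250·1/66 = 0.1549

0.1549


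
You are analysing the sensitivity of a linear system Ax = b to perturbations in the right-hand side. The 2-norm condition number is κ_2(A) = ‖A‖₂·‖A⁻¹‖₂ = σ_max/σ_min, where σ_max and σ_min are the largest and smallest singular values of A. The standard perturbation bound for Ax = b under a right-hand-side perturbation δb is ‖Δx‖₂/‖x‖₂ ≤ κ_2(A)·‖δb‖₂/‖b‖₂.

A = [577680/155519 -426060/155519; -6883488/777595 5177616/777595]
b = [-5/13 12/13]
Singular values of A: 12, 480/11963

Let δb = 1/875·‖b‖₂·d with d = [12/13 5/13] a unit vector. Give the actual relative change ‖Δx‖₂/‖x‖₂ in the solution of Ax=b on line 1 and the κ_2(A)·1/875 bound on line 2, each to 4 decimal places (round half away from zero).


0.3418
0.3418

from the listed singular values, σ₁ = 12, σ_n = 480/11963
κ_2(A) = 12 / (480/11963) = 299.0750
perturbation bound = 299.0750·1/875 = 0.3418
solve Ax = b  →  x = [-0.0667 0.0500]
‖b‖ = 1.0000, ‖x‖ = 0.0833
δb = ε·‖b‖·d = [0.0011 0.0004]; solving A·Δx = δb gives ‖Δx‖ = 0.0285
realised ‖Δx‖/‖x‖ = 0.3418
tightness: 0.3418 against a bound of 0.3418; the bound is attained (ratio 1)


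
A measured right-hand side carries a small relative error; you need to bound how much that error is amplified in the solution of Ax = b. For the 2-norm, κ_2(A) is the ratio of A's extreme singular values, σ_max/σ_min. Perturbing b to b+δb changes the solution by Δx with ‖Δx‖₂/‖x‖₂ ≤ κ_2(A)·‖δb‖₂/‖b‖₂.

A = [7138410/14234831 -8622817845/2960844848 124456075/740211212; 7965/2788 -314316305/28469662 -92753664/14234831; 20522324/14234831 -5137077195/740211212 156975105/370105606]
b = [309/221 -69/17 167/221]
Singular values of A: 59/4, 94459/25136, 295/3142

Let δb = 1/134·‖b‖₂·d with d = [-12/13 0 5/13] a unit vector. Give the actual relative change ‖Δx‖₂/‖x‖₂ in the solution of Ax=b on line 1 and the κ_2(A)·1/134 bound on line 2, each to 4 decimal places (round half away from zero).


from the listed singular values, σ₁ = 59/4, σ_n = 295/3142
κ = σ_max/σ_min = (59/4)/(295/3142) = 157.1000
bound on ‖Δx‖/‖x‖: κ·ε = 157.1000·1/134 = 1.1724
solve Ax = b  →  x = [-10.4357 -2.2820 -0.0860]
2-norm of b is 4.3589; of x, 10.6827
Δx = A⁻¹·δb where δb = 1/134·4.3589·d; ‖Δx‖ = 0.3465
dividing the unrounded norms, ‖Δx‖/‖x‖ = 0.0324
so the bound overstates the realised error by a factor of ≈ 36.1489 (computed from the unrounded values)

0.0324
1.1724


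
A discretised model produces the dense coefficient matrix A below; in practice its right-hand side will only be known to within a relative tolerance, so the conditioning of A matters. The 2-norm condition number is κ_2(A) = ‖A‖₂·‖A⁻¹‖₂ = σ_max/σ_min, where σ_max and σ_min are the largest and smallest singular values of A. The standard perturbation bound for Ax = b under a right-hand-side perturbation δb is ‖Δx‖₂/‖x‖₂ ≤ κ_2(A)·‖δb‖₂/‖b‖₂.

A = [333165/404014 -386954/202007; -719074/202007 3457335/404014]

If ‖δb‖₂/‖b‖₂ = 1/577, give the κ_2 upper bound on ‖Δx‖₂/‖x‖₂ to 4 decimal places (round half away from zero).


0.6568

AᵀA = [1296412009/97101316 -777810600/24275329; -777810600/24275329 7467042769/97101316]; tr = 25927381/287282, det = 130321/2298256
char-poly roots: 361/4 and 361/574564
σ_max=√(361/4)=(19/2), σ_min=√(361/574564)=(19/758) → κ = 379.0000
κ_2(A)·‖δb‖/‖b‖ = 0.6568


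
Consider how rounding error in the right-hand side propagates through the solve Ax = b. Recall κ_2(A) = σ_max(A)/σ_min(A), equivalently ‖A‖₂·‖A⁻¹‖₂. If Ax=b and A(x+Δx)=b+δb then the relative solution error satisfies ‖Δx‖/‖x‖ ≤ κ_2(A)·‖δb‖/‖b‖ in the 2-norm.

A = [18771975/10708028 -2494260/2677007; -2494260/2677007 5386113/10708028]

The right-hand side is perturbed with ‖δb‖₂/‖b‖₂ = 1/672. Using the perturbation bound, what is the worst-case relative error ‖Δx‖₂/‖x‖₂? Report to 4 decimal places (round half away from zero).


0.5514

AᵀA = [1563765995025/396753853456 -52125045480/24797115841; -52125045480/24797115841 444815018721/396753853456]; tr = 3475053657/686425352, det = 4100625/21965611264
char-poly roots: 81/16 and 50625/1372850704
so κ_2 = √((81/16) / (50625/1372850704)) = 370.5200
perturbation bound = 370.5200·1/672 = 0.5514


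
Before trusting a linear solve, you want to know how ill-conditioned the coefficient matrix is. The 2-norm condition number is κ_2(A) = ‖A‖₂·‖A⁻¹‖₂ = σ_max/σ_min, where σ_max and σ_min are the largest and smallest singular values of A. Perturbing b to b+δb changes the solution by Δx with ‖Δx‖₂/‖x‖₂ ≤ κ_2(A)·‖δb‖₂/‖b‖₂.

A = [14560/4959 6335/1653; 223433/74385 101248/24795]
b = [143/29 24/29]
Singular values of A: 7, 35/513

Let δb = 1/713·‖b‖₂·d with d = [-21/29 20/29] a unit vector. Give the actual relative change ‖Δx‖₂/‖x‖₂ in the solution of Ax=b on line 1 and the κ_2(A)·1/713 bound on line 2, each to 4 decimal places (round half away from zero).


σ_max = 7, σ_min = 35/513
condition number: 7 ÷ (35/513) = 102.6000
κ_2(A)·‖δb‖/‖b‖ = 0.1439
solve Ax = b  →  x = [35.5200 -25.9257]
2-norm of b is 5.0000; of x, 43.9751
with δb = [-0.0051 0.0048], A·Δx = δb → ‖Δx‖ = 0.1028
dividing the unrounded norms, ‖Δx‖/‖x‖ = 0.0023
realised/bound (from unrounded values) ≈ 0.0162

0.0023
0.1439


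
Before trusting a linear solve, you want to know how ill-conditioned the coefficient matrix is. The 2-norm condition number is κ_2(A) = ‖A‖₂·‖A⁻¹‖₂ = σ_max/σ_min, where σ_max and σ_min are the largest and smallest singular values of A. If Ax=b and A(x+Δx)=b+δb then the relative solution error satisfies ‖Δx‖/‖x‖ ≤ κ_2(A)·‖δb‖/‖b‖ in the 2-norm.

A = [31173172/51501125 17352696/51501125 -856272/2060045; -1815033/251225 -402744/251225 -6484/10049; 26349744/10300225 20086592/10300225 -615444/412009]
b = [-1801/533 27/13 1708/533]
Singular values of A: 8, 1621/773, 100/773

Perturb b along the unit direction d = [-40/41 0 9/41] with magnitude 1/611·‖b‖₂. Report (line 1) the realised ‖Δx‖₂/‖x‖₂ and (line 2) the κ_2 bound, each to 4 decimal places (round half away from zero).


σ_max = 8, σ_min = 100/773
condition number: 8 ÷ (100/773) = 61.8400
perturbation bound = 61.8400·1/611 = 0.1012
solve Ax = b  →  x = [-7.2864 24.5356 17.4075]
2-norm of b is 5.0990; of x, 30.9533
Δx = A⁻¹·δb where δb = 1/611·5.0990·d; ‖Δx‖ = 0.0645
relative error = 0.0021
so the bound overstates the realised error by a factor of ≈ 48.5636 (computed from the unrounded values)

0.0021
0.1012


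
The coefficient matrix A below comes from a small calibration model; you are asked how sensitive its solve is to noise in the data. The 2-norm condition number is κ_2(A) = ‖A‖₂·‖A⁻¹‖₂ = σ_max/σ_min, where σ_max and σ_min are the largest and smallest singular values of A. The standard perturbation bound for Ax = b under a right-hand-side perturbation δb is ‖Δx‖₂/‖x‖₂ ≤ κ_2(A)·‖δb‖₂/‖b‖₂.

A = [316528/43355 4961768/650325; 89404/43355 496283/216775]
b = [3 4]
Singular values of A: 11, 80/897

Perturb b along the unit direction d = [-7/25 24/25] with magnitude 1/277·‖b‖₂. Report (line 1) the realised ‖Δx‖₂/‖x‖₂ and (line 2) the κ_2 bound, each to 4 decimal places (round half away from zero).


largest singular value 11, smallest 80/897
κ_2(A) = 11 / (80/897) = 123.3375
perturbation bound = 123.3375·1/277 = 0.4453
solve Ax = b  →  x = [-24.1074 23.4616]
‖b‖₂ = 5.0000 and ‖x‖₂ = 33.6395
with δb = [-0.0051 0.0173], A·Δx = δb → ‖Δx‖ = 0.2024
dividing the unrounded norms, ‖Δx‖/‖x‖ = 0.0060
tightness: 0.0060 against a bound of 0.4453 (unrounded ratio ≈ 0.0135)

0.0060
0.4453


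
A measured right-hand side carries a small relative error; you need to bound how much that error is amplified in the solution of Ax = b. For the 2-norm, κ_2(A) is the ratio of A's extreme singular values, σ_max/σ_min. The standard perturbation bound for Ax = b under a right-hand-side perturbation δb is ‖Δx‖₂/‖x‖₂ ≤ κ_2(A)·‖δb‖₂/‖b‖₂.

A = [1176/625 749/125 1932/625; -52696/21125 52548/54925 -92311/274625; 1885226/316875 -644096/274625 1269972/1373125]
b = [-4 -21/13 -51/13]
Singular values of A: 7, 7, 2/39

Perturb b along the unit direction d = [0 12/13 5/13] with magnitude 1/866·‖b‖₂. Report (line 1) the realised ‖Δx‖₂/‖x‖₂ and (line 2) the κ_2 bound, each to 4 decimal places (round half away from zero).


0.0022
0.1576

σ_max = 7, σ_min = 2/39
condition number: 7 ÷ (2/39) = 136.5000
perturbation bound = 136.5000·1/866 = 0.1576
solve Ax = b  →  x = [15.8314 21.2659 -52.1525]
‖b‖ = 5.8310, ‖x‖ = 58.5044
with δb = [0.0000 0.0062 0.0026], A·Δx = δb → ‖Δx‖ = 0.1313
dividing the unrounded norms, ‖Δx‖/‖x‖ = 0.0022
tightness: 0.0022 against a bound of 0.1576 (unrounded ratio ≈ 0.0142)


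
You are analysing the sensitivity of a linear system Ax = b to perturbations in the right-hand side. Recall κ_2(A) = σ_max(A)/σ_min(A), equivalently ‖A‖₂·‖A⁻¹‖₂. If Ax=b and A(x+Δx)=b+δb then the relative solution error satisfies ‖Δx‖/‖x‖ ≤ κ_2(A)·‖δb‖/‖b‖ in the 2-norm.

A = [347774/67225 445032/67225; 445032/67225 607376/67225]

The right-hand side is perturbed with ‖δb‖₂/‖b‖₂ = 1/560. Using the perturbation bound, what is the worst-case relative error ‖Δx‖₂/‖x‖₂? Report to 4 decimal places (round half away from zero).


M = AᵀA = [12760009444/180768025 17002892592/180768025; 17002892592/180768025 22678363456/180768025]. tr(M)=1417534916/7230721, det(M)=61465600/7230721
solving λ² − 1417534916/7230721·λ + 61465600/7230721 = 0 gives λ = 196, 313600/7230721
so κ_2 = √(196 / (313600/7230721)) = 67.2250
perturbation bound = 67.2250·1/560 = 0.1200

0.1200


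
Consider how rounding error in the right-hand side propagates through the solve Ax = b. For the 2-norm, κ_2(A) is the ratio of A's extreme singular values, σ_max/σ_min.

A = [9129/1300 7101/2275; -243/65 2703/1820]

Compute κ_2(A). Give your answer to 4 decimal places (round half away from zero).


AᵀA = [632889/10000 71604/4375; 71604/4375 5854689/490000]; tr = 29493/392, det = 6125625/12544
solving λ² − 29493/392·λ + 6125625/12544 = 0 gives λ = 1089/16, 5625/784
κ_2(A) = √(λ_max/λ_min) = √((1089/16) / (5625/784)) = 3.0800

3.0800


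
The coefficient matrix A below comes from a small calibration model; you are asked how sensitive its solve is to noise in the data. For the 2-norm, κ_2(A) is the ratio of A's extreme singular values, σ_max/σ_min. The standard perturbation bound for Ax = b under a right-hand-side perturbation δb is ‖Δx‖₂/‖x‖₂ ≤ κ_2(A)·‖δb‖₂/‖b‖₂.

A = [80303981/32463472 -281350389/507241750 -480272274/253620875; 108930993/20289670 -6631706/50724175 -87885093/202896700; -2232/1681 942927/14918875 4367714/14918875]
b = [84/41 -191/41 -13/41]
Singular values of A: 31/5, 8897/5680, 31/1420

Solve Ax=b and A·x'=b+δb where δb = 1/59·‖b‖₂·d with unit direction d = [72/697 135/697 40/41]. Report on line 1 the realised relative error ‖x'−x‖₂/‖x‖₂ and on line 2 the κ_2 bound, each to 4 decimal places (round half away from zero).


0.0863
4.8136

largest singular value 31/5, smallest 31/1420
κ = σ_max/σ_min = (31/5)/(31/1420) = 284.0000
perturbation bound = 284.0000·1/59 = 4.8136
solve Ax = b  →  x = [-1.0326 43.3063 -15.1156]
2-norm of b is 5.0990; of x, 45.8801
Δx = A⁻¹·δb where δb = 1/59·5.0990·d; ‖Δx‖ = 3.9588
dividing the unrounded norms, ‖Δx‖/‖x‖ = 0.0863
tightness: 0.0863 against a bound of 4.8136 (unrounded ratio ≈ 0.0179)


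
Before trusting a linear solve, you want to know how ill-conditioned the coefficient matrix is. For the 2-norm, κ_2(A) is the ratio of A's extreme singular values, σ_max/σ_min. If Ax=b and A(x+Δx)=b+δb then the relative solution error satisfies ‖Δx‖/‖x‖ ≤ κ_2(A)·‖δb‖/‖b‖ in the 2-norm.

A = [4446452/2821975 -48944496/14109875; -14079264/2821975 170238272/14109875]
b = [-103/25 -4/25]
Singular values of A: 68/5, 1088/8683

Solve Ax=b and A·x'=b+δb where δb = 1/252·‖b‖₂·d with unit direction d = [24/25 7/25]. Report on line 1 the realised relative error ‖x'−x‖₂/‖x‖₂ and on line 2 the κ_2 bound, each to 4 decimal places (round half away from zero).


largest singular value 68/5, smallest 1088/8683
κ = σ_max/σ_min = (68/5)/(1088/8683) = 108.5375
κ_2(A)·‖δb‖/‖b‖ = 0.4307
solve Ax = b  →  x = [-29.4955 -12.2101]
‖b‖₂ = 4.1231 and ‖x‖₂ = 31.9229
δb = ε·‖b‖·d = [0.0157 0.0046]; solving A·Δx = δb gives ‖Δx‖ = 0.1306
dividing the unrounded norms, ‖Δx‖/‖x‖ = 0.0041
realised/bound (from unrounded values) ≈ 0.0095

0.0041
0.4307


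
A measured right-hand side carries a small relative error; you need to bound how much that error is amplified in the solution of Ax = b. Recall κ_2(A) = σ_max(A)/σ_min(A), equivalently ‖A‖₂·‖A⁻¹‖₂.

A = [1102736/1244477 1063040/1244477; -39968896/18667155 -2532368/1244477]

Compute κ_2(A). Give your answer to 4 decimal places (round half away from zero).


396.1200

form AᵀA = [11071707998464/2061909324225 702957043712/137460621615; 702957043712/137460621615 44632791296/9164041441] with trace 25105928704/2451735225 and determinant 65536/98069409
eigenvalues of AᵀA: λ = (tr ± √(tr²−4·det))/2 = 256/25, 6400/98069409
κ_2(A) = √(λ_max/λ_min) = √((256/25) / (6400/98069409)) = 396.1200


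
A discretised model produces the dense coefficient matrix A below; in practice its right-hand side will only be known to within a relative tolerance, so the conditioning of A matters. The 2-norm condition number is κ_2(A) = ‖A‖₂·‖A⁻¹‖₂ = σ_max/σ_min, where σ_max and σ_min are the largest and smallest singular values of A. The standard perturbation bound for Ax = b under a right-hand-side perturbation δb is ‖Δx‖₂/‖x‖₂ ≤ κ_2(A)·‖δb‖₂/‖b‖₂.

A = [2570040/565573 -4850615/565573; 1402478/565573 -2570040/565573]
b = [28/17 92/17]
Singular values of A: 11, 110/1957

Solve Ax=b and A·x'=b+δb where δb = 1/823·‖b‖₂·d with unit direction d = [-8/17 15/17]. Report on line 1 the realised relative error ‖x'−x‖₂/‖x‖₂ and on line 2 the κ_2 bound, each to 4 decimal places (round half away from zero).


0.0017
0.2378

from the listed singular values, σ₁ = 11, σ_n = 110/1957
κ = σ_max/σ_min = 11/(110/1957) = 195.7000
κ_2(A)·‖δb‖/‖b‖ = 0.2378
solve Ax = b  →  x = [62.9626 33.1679]
2-norm of b is 5.6569; of x, 71.1646
with δb = [-0.0032 0.0061], A·Δx = δb → ‖Δx‖ = 0.1223
realised ‖Δx‖/‖x‖ = 0.0017
so the bound overstates the realised error by a factor of ≈ 138.3826 (computed from the unrounded values)


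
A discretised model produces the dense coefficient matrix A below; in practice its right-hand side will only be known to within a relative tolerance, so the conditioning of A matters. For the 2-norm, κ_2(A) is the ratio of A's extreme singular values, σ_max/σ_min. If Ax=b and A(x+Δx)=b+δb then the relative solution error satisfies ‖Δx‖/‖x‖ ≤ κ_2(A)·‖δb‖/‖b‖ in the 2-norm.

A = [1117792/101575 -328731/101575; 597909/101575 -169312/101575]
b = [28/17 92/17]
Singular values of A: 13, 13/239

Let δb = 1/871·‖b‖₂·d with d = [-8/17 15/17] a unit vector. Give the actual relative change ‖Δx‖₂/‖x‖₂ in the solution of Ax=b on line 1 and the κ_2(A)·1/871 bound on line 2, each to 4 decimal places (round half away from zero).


from the listed singular values, σ₁ = 13, σ_n = 13/239
condition number: 13 ÷ (13/239) = 239.0000
κ_2(A)·‖δb‖/‖b‖ = 0.2744
solve Ax = b  →  x = [20.8862 70.5108]
‖b‖ = 5.6569, ‖x‖ = 73.5391
Δx = A⁻¹·δb where δb = 1/871·5.6569·d; ‖Δx‖ = 0.1194
realised ‖Δx‖/‖x‖ = 0.0016
realised/bound (from unrounded values) ≈ 0.0059

0.0016
0.2744


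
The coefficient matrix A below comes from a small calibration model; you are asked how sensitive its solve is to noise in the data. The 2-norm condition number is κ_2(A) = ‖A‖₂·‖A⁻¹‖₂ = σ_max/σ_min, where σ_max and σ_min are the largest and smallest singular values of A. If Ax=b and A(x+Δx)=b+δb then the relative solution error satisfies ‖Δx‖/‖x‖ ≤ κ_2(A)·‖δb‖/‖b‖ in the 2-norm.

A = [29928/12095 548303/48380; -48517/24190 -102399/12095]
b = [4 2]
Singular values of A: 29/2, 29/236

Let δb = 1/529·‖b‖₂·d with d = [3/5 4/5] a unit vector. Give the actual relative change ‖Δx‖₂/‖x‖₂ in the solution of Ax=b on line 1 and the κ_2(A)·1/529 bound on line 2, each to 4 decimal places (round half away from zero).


0.0021
0.2231

largest singular value 29/2, smallest 29/236
condition number: (29/2) ÷ (29/236) = 118.0000
bound on ‖Δx‖/‖x‖: κ·ε = 118.0000·1/529 = 0.2231
solve Ax = b  →  x = [-31.7275 7.2801]
‖b‖₂ = 4.4721 and ‖x‖₂ = 32.5520
re-solving with b+δb shifts x by Δx of norm 0.0688
dividing the unrounded norms, ‖Δx‖/‖x‖ = 0.0021
tightness: 0.0021 against a bound of 0.2231 (unrounded ratio ≈ 0.0095)


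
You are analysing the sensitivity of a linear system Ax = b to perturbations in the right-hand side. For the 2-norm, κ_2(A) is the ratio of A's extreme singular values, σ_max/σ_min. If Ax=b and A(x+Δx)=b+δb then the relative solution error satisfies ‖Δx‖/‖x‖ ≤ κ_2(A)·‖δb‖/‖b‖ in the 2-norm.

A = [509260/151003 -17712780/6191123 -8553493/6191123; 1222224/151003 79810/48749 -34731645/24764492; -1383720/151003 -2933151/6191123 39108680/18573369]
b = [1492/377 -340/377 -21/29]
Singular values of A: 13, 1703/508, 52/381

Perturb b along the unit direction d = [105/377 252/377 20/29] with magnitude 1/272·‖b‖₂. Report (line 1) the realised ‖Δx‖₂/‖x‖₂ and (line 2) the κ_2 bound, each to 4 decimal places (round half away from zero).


0.0929
0.3502

σ_max = 13, σ_min = 52/381
κ_2(A) = 13 / (52/381) = 95.2500
κ_2(A)·‖δb‖/‖b‖ = 0.3502
solve Ax = b  →  x = [0.0750 -1.1604 -0.2784]
‖b‖ = 4.1231, ‖x‖ = 1.1957
δb = ε·‖b‖·d = [0.0042 0.0101 0.0105]; solving A·Δx = δb gives ‖Δx‖ = 0.1111
realised ‖Δx‖/‖x‖ = 0.0929
tightness: 0.0929 against a bound of 0.3502 (unrounded ratio ≈ 0.2653)


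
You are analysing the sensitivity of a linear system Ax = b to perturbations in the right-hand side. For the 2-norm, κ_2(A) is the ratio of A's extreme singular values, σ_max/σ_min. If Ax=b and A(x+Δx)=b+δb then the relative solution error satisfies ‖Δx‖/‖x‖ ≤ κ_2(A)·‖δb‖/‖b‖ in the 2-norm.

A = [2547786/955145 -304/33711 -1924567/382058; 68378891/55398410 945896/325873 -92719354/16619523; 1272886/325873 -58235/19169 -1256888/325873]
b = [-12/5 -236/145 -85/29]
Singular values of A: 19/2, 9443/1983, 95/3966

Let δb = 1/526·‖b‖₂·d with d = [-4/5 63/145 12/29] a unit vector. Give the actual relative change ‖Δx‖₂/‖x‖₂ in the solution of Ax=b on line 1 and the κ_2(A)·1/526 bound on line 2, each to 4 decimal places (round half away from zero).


largest singular value 19/2, smallest 95/3966
κ = σ_max/σ_min = (19/2)/(95/3966) = 396.6000
κ_2(A)·‖δb‖/‖b‖ = 0.7540
solve Ax = b  →  x = [-0.2853 0.1853 0.3250]
‖b‖ = 4.1231, ‖x‖ = 0.4705
re-solving with b+δb shifts x by Δx of norm 0.3272
dividing the unrounded norms, ‖Δx‖/‖x‖ = 0.6955
so the bound overstates the realised error by a factor of ≈ 1.0841 (computed from the unrounded values)

0.6955
0.7540


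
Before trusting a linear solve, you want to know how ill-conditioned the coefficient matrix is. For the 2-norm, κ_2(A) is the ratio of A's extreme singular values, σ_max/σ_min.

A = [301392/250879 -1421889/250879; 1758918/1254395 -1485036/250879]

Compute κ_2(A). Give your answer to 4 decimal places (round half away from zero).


84.4000

M = AᵀA = [6378978564/1870995025 -5653729368/374199005; -5653729368/374199005 5026278537/74839801]. tr(M)=78546069/1113025, det(M)=777924/1113025
λ_max, λ_min = (78546069/1113025 ± √6166021559912361/1238824650625)/2 = 1764/25, 441/44521
σ_max=√(1764/25)=(42/5), σ_min=√(441/44521)=(21/211) → κ = 84.4000


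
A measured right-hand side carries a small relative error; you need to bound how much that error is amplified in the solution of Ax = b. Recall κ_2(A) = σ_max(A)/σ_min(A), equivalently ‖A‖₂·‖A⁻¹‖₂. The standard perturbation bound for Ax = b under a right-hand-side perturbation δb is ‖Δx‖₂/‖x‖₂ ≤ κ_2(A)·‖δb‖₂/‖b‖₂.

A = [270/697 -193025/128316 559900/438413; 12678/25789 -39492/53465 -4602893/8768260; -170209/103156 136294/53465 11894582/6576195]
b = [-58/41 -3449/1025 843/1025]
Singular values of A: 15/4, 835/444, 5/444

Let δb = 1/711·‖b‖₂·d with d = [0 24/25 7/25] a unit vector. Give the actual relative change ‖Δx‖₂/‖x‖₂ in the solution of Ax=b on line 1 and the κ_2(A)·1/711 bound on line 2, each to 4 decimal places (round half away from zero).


largest singular value 15/4, smallest 5/444
κ_2(A) = (15/4) / (5/444) = 333.0000
κ_2(A)·‖δb‖/‖b‖ = 0.4684
solve Ax = b  →  x = [-235.3098 -109.9505 -59.2429]
2-norm of b is 3.7417; of x, 266.4011
with δb = [0.0000 0.0051 0.0015], A·Δx = δb → ‖Δx‖ = 0.4673
realised ‖Δx‖/‖x‖ = 0.0018
so the bound overstates the realised error by a factor of ≈ 266.9950 (computed from the unrounded values)

0.0018
0.4684


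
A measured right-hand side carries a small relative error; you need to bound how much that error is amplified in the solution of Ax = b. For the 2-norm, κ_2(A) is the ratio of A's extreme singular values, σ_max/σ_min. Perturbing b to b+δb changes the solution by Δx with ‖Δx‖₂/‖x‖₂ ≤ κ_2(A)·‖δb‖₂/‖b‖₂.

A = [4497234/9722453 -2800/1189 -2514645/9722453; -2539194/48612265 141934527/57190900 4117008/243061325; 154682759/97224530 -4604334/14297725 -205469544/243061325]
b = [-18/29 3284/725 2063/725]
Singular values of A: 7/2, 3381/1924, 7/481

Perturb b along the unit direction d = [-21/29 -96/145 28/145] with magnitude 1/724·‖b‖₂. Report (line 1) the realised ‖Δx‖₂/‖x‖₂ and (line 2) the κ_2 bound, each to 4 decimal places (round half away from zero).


0.0037
0.3322

largest singular value 7/2, smallest 7/481
condition number: (7/2) ÷ (7/481) = 240.5000
perturbation bound = 240.5000·1/724 = 0.3322
solve Ax = b  →  x = [-62.8788 1.3359 -122.2170]
2-norm of b is 5.3852; of x, 137.4501
δb = ε·‖b‖·d = [-0.0054 -0.0049 0.0014]; solving A·Δx = δb gives ‖Δx‖ = 0.5111
relative error = 0.0037
realised/bound (from unrounded values) ≈ 0.0112


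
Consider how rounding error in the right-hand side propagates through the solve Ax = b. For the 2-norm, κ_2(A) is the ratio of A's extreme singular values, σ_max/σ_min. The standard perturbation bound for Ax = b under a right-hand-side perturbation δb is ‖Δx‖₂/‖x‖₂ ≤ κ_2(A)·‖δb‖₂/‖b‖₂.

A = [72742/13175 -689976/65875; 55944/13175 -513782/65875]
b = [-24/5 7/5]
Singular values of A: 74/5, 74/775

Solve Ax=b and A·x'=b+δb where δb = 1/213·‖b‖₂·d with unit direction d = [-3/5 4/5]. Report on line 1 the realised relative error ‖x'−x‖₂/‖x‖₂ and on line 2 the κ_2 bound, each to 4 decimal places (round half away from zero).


from the listed singular values, σ₁ = 74/5, σ_n = 74/775
κ = σ_max/σ_min = (74/5)/(74/775) = 155.0000
bound on ‖Δx‖/‖x‖: κ·ε = 155.0000·1/213 = 0.7277
solve Ax = b  →  x = [36.8680 19.8927]
‖b‖ = 5.0000, ‖x‖ = 41.8924
δb = ε·‖b‖·d = [-0.0141 0.0188]; solving A·Δx = δb gives ‖Δx‖ = 0.2458
relative error = 0.0059
realised/bound (from unrounded values) ≈ 0.0081

0.0059
0.7277


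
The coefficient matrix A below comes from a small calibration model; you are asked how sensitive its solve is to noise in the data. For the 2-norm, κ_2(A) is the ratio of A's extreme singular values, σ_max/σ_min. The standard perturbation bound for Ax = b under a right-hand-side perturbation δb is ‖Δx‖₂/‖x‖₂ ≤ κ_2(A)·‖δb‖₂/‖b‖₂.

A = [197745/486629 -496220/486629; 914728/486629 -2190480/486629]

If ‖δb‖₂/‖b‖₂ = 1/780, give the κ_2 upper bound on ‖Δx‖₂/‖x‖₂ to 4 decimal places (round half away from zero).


0.3658

AᵀA = [521017489/140873161 -1250338140/140873161; -1250338140/140873161 3000854800/140873161]; tr = 20839481/833569, det = 6400/833569
eigenvalues of AᵀA: λ = (tr ± √(tr²−4·det))/2 = 25, 256/833569
κ = σ_max/σ_min = 5/(16/913) = 285.3125
κ_2(A)·‖δb‖/‖b‖ = 0.3658


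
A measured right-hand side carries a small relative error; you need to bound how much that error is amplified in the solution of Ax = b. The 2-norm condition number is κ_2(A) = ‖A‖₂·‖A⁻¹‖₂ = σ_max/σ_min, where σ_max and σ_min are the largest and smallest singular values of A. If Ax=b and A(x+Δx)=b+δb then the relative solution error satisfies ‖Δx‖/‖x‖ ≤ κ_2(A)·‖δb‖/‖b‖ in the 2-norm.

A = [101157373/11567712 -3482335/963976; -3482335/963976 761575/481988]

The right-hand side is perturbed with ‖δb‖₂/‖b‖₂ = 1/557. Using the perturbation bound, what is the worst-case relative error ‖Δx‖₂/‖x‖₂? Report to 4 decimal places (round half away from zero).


AᵀA = [70881968803441/791786750976 -2461025344195/65982229248; -2461025344195/65982229248 85483094525/5498519104]; tr = 492257600089/4685128704, det = 44152515625/74962059264
eigenvalues of AᵀA: λ = (tr ± √(tr²−4·det))/2 = 1681/16, 26265625/4685128704
σ_max=√(1681/16)=(41/4), σ_min=√(26265625/4685128704)=(5125/68448) → κ = 136.8960
perturbation bound = 136.8960·1/557 = 0.2458

0.2458


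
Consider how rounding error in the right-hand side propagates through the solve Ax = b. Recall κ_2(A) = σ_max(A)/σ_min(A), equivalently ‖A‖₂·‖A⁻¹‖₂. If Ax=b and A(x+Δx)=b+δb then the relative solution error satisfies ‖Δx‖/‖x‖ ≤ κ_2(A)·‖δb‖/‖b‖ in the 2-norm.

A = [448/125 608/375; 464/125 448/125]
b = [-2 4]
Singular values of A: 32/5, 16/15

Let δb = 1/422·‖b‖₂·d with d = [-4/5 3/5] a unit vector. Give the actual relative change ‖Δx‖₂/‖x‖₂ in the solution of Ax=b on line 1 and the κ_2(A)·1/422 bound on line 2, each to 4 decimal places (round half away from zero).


from the listed singular values, σ₁ = 32/5, σ_n = 16/15
κ = σ_max/σ_min = (32/5)/(16/15) = 6.0000
perturbation bound = 6.0000·1/422 = 0.0142
solve Ax = b  →  x = [-2.0000 3.1875]
2-norm of b is 4.4721; of x, 3.7630
Δx = A⁻¹·δb where δb = 1/422·4.4721·d; ‖Δx‖ = 0.0099
realised ‖Δx‖/‖x‖ = 0.0026
tightness: 0.0026 against a bound of 0.0142 (unrounded ratio ≈ 0.1857)

0.0026
0.0142


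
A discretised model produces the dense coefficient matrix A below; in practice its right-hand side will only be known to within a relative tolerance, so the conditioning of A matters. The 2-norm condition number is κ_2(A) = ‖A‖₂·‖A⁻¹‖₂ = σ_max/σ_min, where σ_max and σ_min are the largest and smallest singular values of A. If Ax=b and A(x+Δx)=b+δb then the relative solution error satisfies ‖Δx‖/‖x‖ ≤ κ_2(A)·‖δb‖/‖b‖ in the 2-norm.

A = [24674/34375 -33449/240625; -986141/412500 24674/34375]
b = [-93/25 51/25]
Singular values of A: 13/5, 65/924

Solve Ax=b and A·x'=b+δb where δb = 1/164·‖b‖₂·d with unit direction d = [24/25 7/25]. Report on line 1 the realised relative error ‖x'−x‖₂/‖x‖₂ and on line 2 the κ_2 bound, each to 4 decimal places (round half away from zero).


σ_max = 13/5, σ_min = 65/924
κ_2(A) = (13/5) / (65/924) = 36.9600
κ_2(A)·‖δb‖/‖b‖ = 0.2254
solve Ax = b  →  x = [-13.0486 -40.6172]
‖b‖ = 4.2426, ‖x‖ = 42.6618
Δx = A⁻¹·δb where δb = 1/164·4.2426·d; ‖Δx‖ = 0.3677
dividing the unrounded norms, ‖Δx‖/‖x‖ = 0.0086
so the bound overstates the realised error by a factor of ≈ 26.1442 (computed from the unrounded values)

0.0086
0.2254


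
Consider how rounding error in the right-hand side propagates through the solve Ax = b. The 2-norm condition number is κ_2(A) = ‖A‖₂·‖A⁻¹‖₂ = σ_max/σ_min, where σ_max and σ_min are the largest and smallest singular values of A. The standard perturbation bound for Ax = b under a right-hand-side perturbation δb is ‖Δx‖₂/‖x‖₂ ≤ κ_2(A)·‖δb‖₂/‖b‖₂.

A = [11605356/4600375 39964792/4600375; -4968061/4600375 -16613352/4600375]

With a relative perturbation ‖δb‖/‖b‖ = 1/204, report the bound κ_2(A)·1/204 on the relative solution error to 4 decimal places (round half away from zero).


form AᵀA = [942993597553/125227515625 3232791625896/125227515625; 3232791625896/125227515625 11083953043072/125227515625] with trace 769724585/8014561 and determinant 368947264/5009100625
λ_max, λ_min = (769724585/8014561 ± √370285632669476446209/40145742514200625)/2 = 2401/25, 153664/200364025
κ = σ_max/σ_min = (49/5)/(392/14155) = 353.8750
perturbation bound = 353.8750·1/204 = 1.7347

1.7347


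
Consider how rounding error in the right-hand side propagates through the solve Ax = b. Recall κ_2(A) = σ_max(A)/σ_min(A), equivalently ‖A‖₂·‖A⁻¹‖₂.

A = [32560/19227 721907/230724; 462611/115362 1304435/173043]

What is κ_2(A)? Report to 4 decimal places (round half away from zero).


AᵀA = [1492156609/78747876 4196566825/118121814; 4196566825/118121814 188847089689/2834923536]; tr = 839324317/9809424, det = 1874161/39237696
char-poly roots: 1369/16 and 1369/2452356
κ_2(A) = √(λ_max/λ_min) = √((1369/16) / (1369/2452356)) = 391.5000

391.5000


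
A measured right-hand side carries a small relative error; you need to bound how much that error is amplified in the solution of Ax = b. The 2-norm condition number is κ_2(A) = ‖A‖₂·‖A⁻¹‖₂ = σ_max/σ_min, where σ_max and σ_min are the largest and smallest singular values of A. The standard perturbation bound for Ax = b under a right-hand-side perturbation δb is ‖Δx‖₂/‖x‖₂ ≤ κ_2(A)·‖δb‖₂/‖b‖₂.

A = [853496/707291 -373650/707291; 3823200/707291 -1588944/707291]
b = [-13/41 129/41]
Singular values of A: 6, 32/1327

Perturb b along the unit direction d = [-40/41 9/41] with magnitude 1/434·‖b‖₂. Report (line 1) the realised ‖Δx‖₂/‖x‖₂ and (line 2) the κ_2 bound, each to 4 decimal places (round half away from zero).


0.0073
0.5733

σ_max = 6, σ_min = 32/1327
condition number: 6 ÷ (32/1327) = 248.8125
κ_2(A)·‖δb‖/‖b‖ = 0.5733
solve Ax = b  →  x = [16.4111 38.0865]
2-norm of b is 3.1623; of x, 41.4718
with δb = [-0.0071 0.0016], A·Δx = δb → ‖Δx‖ = 0.3022
realised ‖Δx‖/‖x‖ = 0.0073
so the bound overstates the realised error by a factor of ≈ 78.6871 (computed from the unrounded values)


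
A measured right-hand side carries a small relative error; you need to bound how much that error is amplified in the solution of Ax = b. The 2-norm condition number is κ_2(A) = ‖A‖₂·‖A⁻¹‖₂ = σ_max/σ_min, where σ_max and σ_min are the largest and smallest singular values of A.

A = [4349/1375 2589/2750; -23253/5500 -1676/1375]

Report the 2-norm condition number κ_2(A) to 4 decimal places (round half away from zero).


AᵀA = [33732913/1210000 1229823/151250; 1229823/151250 717553/302500]; tr = 58565/1936, det = 1/64
char-poly roots: 121/4 and 1/1936
σ_max=√(121/4)=(11/2), σ_min=√(1/1936)=(1/44) → κ = 242.0000

242.0000


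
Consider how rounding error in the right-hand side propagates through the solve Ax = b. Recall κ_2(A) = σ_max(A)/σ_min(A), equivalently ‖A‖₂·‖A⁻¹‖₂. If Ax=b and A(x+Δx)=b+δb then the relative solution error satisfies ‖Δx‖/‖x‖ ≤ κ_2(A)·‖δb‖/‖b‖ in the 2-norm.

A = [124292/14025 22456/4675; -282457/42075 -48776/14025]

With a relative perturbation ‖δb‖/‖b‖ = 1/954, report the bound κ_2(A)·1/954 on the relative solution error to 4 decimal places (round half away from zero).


0.1167

form AᵀA = [8752738729/70812225 311176264/4720815; 311176264/4720815 276701824/7868025] with trace 7780661/49005 and determinant 153664/75625
eigenvalues of AᵀA: λ = (tr ± √(tr²−4·det))/2 = 3969/25, 3136/245025
κ = σ_max/σ_min = (63/5)/(56/495) = 111.3750
bound on ‖Δx‖/‖x‖: κ·ε = 111.3750·1/954 = 0.1167


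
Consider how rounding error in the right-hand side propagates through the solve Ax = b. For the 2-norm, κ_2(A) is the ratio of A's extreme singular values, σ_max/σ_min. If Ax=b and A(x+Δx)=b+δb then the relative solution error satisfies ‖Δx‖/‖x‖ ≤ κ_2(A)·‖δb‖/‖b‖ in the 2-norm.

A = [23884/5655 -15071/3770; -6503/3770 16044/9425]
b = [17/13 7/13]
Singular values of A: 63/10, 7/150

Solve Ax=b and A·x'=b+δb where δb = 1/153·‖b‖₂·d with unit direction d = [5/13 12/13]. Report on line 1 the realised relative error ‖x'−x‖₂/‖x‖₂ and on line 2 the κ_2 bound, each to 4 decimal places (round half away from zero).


from the listed singular values, σ₁ = 63/10, σ_n = 7/150
κ_2(A) = (63/10) / (7/150) = 135.0000
perturbation bound = 135.0000·1/153 = 0.8824
solve Ax = b  →  x = [14.8933 15.4078]
‖b‖₂ = 1.4142 and ‖x‖₂ = 21.4292
with δb = [0.0036 0.0085], A·Δx = δb → ‖Δx‖ = 0.1981
dividing the unrounded norms, ‖Δx‖/‖x‖ = 0.0092
realised/bound (from unrounded values) ≈ 0.0105

0.0092
0.8824


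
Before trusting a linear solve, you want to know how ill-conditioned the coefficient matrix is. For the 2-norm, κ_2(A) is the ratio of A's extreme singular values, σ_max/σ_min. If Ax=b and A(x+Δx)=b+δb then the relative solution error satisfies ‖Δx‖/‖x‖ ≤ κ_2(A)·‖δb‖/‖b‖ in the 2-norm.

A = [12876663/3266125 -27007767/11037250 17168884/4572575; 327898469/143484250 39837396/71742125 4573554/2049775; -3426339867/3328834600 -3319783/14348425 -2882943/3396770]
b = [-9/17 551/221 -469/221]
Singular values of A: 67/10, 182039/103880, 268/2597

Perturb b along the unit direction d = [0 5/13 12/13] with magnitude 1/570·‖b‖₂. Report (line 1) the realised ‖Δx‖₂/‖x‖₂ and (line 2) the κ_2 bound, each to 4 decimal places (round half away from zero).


from the listed singular values, σ₁ = 67/10, σ_n = 268/2597
κ = σ_max/σ_min = (67/10)/(268/2597) = 64.9250
worst-case relative error ≤ 64.9250 × 1/570 = 0.1139
solve Ax = b  →  x = [7.1338 1.6017 -6.5877]
‖b‖₂ = 3.3166 and ‖x‖₂ = 9.8415
with δb = [0.0000 0.0022 0.0054], A·Δx = δb → ‖Δx‖ = 0.0564
realised ‖Δx‖/‖x‖ = 0.0057
tightness: 0.0057 against a bound of 0.1139 (unrounded ratio ≈ 0.0503)

0.0057
0.1139


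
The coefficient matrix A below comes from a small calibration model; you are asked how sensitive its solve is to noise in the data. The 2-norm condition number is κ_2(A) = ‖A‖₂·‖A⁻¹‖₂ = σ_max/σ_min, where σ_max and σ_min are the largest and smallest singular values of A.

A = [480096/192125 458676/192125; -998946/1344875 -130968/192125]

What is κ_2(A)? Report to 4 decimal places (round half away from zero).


form AᵀA = [19667215044/2893902025 535132656/82682915; 535132656/82682915 364058064/59059225] with trace 8919396/688205 and determinant 419904/86025625
λ_max, λ_min = (8919396/688205 ± √1988659441094544/11840653050625)/2 = 324/25, 1296/3441025
κ_2(A) = √(λ_max/λ_min) = √((324/25) / (1296/3441025)) = 185.5000

185.5000


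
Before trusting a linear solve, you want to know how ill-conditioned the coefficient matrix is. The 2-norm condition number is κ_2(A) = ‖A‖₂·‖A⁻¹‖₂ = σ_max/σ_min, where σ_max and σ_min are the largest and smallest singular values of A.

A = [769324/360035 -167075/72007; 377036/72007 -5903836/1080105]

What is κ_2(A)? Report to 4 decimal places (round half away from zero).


143.2500

AᵀA = [24531142304/767013025 -15453036284/460207815; -15453036284/460207815 243407941009/6903117225]; tr = 110389589/1641645, det = 45212176/205205625
char-poly roots: 1681/25 and 26896/8208225
κ = σ_max/σ_min = (41/5)/(164/2865) = 143.2500


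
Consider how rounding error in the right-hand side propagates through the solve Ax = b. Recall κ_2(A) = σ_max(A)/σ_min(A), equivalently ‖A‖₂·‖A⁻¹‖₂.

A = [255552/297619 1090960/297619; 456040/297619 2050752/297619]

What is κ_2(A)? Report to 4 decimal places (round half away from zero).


213.5000

form AᵀA = [945603136/306495049 4200768000/306495049; 4200768000/306495049 18670510336/306495049] with trace 11669312/182329 and determinant 16384/182329
eigenvalues of AᵀA: λ = (tr ± √(tr²−4·det))/2 = 64, 256/182329
σ_max=√64=8, σ_min=√(256/182329)=(16/427) → κ = 213.5000


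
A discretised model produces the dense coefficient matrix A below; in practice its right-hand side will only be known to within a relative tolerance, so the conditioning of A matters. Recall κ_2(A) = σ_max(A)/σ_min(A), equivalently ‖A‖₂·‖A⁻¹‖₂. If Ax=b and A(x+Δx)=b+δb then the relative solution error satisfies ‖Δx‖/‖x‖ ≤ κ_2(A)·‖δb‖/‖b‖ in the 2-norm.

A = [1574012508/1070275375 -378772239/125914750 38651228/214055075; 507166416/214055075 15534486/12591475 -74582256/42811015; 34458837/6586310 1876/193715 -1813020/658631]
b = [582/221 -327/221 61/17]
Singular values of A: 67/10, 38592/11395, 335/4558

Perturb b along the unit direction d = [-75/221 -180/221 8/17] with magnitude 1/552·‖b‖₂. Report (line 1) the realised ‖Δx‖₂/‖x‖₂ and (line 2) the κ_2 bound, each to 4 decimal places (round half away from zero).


0.0042
0.1651

largest singular value 67/10, smallest 335/4558
κ_2(A) = (67/10) / (335/4558) = 91.1600
κ_2(A)·‖δb‖/‖b‖ = 0.1651
solve Ax = b  →  x = [12.8052 6.7690 23.0582]
‖b‖₂ = 4.6904 and ‖x‖₂ = 27.2300
δb = ε·‖b‖·d = [-0.0029 -0.0069 0.0040]; solving A·Δx = δb gives ‖Δx‖ = 0.1156
realised ‖Δx‖/‖x‖ = 0.0042
so the bound overstates the realised error by a factor of ≈ 38.8966 (computed from the unrounded values)


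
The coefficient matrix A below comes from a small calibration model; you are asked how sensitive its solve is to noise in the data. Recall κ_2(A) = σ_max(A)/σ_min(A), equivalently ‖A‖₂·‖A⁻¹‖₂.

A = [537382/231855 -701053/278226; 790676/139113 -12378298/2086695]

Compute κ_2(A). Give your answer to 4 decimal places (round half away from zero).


form AᵀA = [107859338164/2862785025 -13588784419/343534203; -13588784419/343534203 4280893431889/103060260900] with trace 9707288473/122544900 and determinant 250968964/765905625
eigenvalues of AᵀA: λ = (tr ± √(tr²−4·det))/2 = 7921/100, 126736/30636225
κ = σ_max/σ_min = (89/10)/(356/5535) = 138.3750

138.3750
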